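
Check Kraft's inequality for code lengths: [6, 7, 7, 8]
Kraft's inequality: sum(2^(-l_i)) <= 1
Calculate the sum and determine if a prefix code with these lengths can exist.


Sum = 2^(-6) + 2^(-7) + 2^(-7) + 2^(-8)
    = 0.015625 + 0.0078125 + 0.0078125 + 0.00390625
    = 9/256 = 0.03515625
Since 0.03515625 <= 1, Kraft's inequality IS satisfied.
A prefix code with these lengths CAN exist.

Kraft sum = 0.03515625. Satisfied.


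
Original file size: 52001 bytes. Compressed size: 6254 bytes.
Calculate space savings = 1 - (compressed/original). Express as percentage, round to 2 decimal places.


ratio = compressed/original = 6254/52001 = 0.120267
savings = 1 - ratio = 1 - 0.120267 = 0.879733
as a percentage: 0.879733 * 100 = 87.97%

Space savings = 1 - 6254/52001 = 87.97%


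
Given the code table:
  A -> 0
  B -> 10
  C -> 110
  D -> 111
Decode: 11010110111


Decoding:
110 -> C
10 -> B
110 -> C
111 -> D


Result: CBCD


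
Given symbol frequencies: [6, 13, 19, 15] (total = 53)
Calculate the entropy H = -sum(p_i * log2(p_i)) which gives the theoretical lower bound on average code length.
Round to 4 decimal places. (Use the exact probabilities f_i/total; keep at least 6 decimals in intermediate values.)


Per-symbol terms -p_i * log2(p_i) with p_i = f_i/53:
  p = 6/53 = 0.113208: log2(p) = -3.142958, -p*log2(p) = 0.355807
  p = 13/53 = 0.245283: log2(p) = -2.027481, -p*log2(p) = 0.497307
  p = 19/53 = 0.358491: log2(p) = -1.479993, -p*log2(p) = 0.530564
  p = 15/53 = 0.283019: log2(p) = -1.821030, -p*log2(p) = 0.515386
H = 0.355807 + 0.497307 + 0.530564 + 0.515386 = 1.899064

H = 1.8991 bits/symbol


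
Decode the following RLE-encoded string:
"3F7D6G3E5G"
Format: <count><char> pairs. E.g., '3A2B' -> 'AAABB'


Expanding each <count><char> pair:
  3F -> 'FFF'
  7D -> 'DDDDDDD'
  6G -> 'GGGGGG'
  3E -> 'EEE'
  5G -> 'GGGGG'

Decoded = FFFDDDDDDDGGGGGGEEEGGGGG


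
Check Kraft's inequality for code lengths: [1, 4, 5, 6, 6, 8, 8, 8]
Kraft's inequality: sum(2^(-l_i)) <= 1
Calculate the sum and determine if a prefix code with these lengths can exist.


Sum = 2^(-1) + 2^(-4) + 2^(-5) + 2^(-6) + 2^(-6) + 2^(-8) + 2^(-8) + 2^(-8)
    = 0.5 + 0.0625 + 0.03125 + 0.015625 + 0.015625 + 0.00390625 + 0.00390625 + 0.00390625
    = 163/256 = 0.63671875
Since 0.63671875 <= 1, Kraft's inequality IS satisfied.
A prefix code with these lengths CAN exist.

Kraft sum = 0.63671875. Satisfied.


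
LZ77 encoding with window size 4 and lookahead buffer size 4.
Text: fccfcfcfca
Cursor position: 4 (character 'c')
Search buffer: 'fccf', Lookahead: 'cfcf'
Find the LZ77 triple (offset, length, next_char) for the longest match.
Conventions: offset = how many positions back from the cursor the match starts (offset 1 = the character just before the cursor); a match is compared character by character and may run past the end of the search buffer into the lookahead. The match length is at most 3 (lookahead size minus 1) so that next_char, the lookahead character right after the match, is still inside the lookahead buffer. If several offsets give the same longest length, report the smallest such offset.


Try each offset into the search buffer:
  offset=1 (pos 3, char 'f'): match length 0
  offset=2 (pos 2, char 'c'): match length 3
  offset=3 (pos 1, char 'c'): match length 1
  offset=4 (pos 0, char 'f'): match length 0
Longest match has length 3 at offset 2.
next_char = character at position 4 + 3 = 7 -> 'f'

Best match: offset=2, length=3 (matching 'cfc' starting at position 2)
LZ77 triple: (2, 3, 'f')


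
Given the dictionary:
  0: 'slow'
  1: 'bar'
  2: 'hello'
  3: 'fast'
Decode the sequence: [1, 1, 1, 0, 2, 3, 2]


Look up each index in the dictionary:
  1 -> 'bar'
  1 -> 'bar'
  1 -> 'bar'
  0 -> 'slow'
  2 -> 'hello'
  3 -> 'fast'
  2 -> 'hello'

Decoded: "bar bar bar slow hello fast hello"


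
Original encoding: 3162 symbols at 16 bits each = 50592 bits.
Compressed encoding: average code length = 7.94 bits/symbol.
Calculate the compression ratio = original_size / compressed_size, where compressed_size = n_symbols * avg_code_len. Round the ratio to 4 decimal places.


original_size = n_symbols * orig_bits = 3162 * 16 = 50592 bits
compressed_size = n_symbols * avg_code_len = 3162 * 7.94 = 25106.28 bits
ratio = original_size / compressed_size = 50592 / 25106.28 = 2.0151

Compression ratio = 2.0151


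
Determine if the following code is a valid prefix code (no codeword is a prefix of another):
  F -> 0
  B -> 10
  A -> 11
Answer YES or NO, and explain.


Checking each pair (does one codeword prefix another?):
  F='0' vs B='10': no prefix
  F='0' vs A='11': no prefix
  B='10' vs F='0': no prefix
  B='10' vs A='11': no prefix
  A='11' vs F='0': no prefix
  A='11' vs B='10': no prefix
No violation found over all pairs.

YES -- this is a valid prefix code. No codeword is a prefix of any other codeword.


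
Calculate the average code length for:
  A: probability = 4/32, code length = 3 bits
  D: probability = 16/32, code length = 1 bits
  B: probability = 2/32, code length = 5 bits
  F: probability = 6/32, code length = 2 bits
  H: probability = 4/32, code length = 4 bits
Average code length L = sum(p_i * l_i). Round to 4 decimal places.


Weighted contributions p_i * l_i:
  A: (4/32) * 3 = 12/32
  D: (16/32) * 1 = 16/32
  B: (2/32) * 5 = 10/32
  F: (6/32) * 2 = 12/32
  H: (4/32) * 4 = 16/32
Sum = (12 + 16 + 10 + 12 + 16)/32 = 66/32

L = 66/32 = 2.0625 bits/symbol


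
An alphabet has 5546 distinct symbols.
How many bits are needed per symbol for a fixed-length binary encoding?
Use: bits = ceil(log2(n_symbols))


log2(5546) = 12.4372
Bracket: 2^12 = 4096 < 5546 <= 2^13 = 8192
So ceil(log2(5546)) = 13

bits = ceil(log2(5546)) = ceil(12.4372) = 13 bits


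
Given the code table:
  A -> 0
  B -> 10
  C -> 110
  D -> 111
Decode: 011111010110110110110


Decoding:
0 -> A
111 -> D
110 -> C
10 -> B
110 -> C
110 -> C
110 -> C
110 -> C


Result: ADCBCCCC


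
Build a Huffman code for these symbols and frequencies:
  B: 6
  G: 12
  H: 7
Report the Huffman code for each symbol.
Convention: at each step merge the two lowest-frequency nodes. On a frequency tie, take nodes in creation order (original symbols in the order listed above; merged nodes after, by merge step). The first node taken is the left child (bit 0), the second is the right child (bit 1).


Huffman tree construction:
Step 1: Merge B(6) + H(7) = 13
Step 2: Merge G(12) + (B+H)(13) = 25
Read each symbol's code off the tree from the root (left child = 0, right child = 1).

Codes:
  B: 10 (length 2)
  G: 0 (length 1)
  H: 11 (length 2)
Average code length: 38/25 = 1.5200 bits/symbol


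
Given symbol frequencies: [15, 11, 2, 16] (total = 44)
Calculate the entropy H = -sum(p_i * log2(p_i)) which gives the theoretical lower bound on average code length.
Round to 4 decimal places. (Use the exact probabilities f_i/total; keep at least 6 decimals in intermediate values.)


Per-symbol terms -p_i * log2(p_i) with p_i = f_i/44:
  p = 15/44 = 0.340909: log2(p) = -1.552541, -p*log2(p) = 0.529275
  p = 11/44 = 0.250000: log2(p) = -2.000000, -p*log2(p) = 0.500000
  p = 2/44 = 0.045455: log2(p) = -4.459432, -p*log2(p) = 0.202701
  p = 16/44 = 0.363636: log2(p) = -1.459432, -p*log2(p) = 0.530702
H = 0.529275 + 0.500000 + 0.202701 + 0.530702 = 1.762678

H = 1.7627 bits/symbol


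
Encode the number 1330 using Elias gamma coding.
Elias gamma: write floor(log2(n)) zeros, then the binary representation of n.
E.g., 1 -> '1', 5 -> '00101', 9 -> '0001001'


num_bits = floor(log2(1330)) + 1 = 11
leading_zeros = num_bits - 1 = 10
binary(1330) = 10100110010

Elias gamma(1330) = '0000000000' + '10100110010' = 000000000010100110010 (21 bits)


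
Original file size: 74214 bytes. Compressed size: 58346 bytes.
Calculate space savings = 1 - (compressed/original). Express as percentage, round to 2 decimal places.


ratio = compressed/original = 58346/74214 = 0.786186
savings = 1 - ratio = 1 - 0.786186 = 0.213814
as a percentage: 0.213814 * 100 = 21.38%

Space savings = 1 - 58346/74214 = 21.38%


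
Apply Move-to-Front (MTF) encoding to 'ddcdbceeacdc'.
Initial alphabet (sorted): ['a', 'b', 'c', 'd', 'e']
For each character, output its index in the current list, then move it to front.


MTF encoding:
'd': index 3 in ['a', 'b', 'c', 'd', 'e'] -> ['d', 'a', 'b', 'c', 'e']
'd': index 0 in ['d', 'a', 'b', 'c', 'e'] -> ['d', 'a', 'b', 'c', 'e']
'c': index 3 in ['d', 'a', 'b', 'c', 'e'] -> ['c', 'd', 'a', 'b', 'e']
'd': index 1 in ['c', 'd', 'a', 'b', 'e'] -> ['d', 'c', 'a', 'b', 'e']
'b': index 3 in ['d', 'c', 'a', 'b', 'e'] -> ['b', 'd', 'c', 'a', 'e']
'c': index 2 in ['b', 'd', 'c', 'a', 'e'] -> ['c', 'b', 'd', 'a', 'e']
'e': index 4 in ['c', 'b', 'd', 'a', 'e'] -> ['e', 'c', 'b', 'd', 'a']
'e': index 0 in ['e', 'c', 'b', 'd', 'a'] -> ['e', 'c', 'b', 'd', 'a']
'a': index 4 in ['e', 'c', 'b', 'd', 'a'] -> ['a', 'e', 'c', 'b', 'd']
'c': index 2 in ['a', 'e', 'c', 'b', 'd'] -> ['c', 'a', 'e', 'b', 'd']
'd': index 4 in ['c', 'a', 'e', 'b', 'd'] -> ['d', 'c', 'a', 'e', 'b']
'c': index 1 in ['d', 'c', 'a', 'e', 'b'] -> ['c', 'd', 'a', 'e', 'b']


Output: [3, 0, 3, 1, 3, 2, 4, 0, 4, 2, 4, 1]


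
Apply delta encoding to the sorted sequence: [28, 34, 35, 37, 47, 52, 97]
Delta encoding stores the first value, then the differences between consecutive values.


First value: 28
Deltas:
  34 - 28 = 6
  35 - 34 = 1
  37 - 35 = 2
  47 - 37 = 10
  52 - 47 = 5
  97 - 52 = 45


Delta encoded: [28, 6, 1, 2, 10, 5, 45]


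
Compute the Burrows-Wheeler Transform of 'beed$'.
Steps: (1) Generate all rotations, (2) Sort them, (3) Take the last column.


Rotations (sorted):
  0: $beed -> last char: d
  1: beed$ -> last char: $
  2: d$bee -> last char: e
  3: ed$be -> last char: e
  4: eed$b -> last char: b


BWT = d$eeb


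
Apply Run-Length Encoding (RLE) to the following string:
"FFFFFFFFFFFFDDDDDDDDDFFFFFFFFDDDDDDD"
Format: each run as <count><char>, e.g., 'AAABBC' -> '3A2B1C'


Scanning runs left to right:
  i=0: run of 'F' x 12 -> '12F'
  i=12: run of 'D' x 9 -> '9D'
  i=21: run of 'F' x 8 -> '8F'
  i=29: run of 'D' x 7 -> '7D'

RLE = 12F9D8F7D


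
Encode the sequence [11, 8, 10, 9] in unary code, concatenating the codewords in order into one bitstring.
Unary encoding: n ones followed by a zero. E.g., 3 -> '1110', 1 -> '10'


Encode each number as n ones followed by a terminating 0:
  11 -> 111111111110 (12 bits)
  8 -> 111111110 (9 bits)
  10 -> 11111111110 (11 bits)
  9 -> 1111111110 (10 bits)
Total length = 12 + 9 + 11 + 10 = 42 bits.

Unary([11, 8, 10, 9]) = 111111111110111111110111111111101111111110 (42 bits)


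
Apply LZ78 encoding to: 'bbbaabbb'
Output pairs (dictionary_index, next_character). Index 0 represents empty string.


LZ78 encoding steps:
Dictionary: {0: ''}
Step 1: w='' (idx 0), next='b' -> output (0, 'b'), add 'b' as idx 1
Step 2: w='b' (idx 1), next='b' -> output (1, 'b'), add 'bb' as idx 2
Step 3: w='' (idx 0), next='a' -> output (0, 'a'), add 'a' as idx 3
Step 4: w='a' (idx 3), next='b' -> output (3, 'b'), add 'ab' as idx 4
Step 5: w='bb' (idx 2), end of input -> output (2, '')


Encoded: [(0, 'b'), (1, 'b'), (0, 'a'), (3, 'b'), (2, '')]


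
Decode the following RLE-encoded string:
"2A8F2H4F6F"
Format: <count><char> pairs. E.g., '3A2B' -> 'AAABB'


Expanding each <count><char> pair:
  2A -> 'AA'
  8F -> 'FFFFFFFF'
  2H -> 'HH'
  4F -> 'FFFF'
  6F -> 'FFFFFF'

Decoded = AAFFFFFFFFHHFFFFFFFFFF


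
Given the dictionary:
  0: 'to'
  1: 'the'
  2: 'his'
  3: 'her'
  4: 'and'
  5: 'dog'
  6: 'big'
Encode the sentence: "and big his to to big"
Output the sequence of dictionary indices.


Look up each word in the dictionary:
  'and' -> 4
  'big' -> 6
  'his' -> 2
  'to' -> 0
  'to' -> 0
  'big' -> 6

Encoded: [4, 6, 2, 0, 0, 6]


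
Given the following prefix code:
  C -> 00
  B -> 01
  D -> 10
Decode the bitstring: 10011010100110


Decoding step by step:
Bits 10 -> D
Bits 01 -> B
Bits 10 -> D
Bits 10 -> D
Bits 10 -> D
Bits 01 -> B
Bits 10 -> D


Decoded message: DBDDDBD


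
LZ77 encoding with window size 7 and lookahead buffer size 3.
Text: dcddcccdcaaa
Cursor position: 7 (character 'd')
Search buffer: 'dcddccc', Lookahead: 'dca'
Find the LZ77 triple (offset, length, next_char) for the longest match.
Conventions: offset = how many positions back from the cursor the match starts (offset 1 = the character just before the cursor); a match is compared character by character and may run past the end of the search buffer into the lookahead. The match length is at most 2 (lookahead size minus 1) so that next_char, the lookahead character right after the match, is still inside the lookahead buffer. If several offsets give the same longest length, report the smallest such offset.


Try each offset into the search buffer:
  offset=1 (pos 6, char 'c'): match length 0
  offset=2 (pos 5, char 'c'): match length 0
  offset=3 (pos 4, char 'c'): match length 0
  offset=4 (pos 3, char 'd'): match length 2
  offset=5 (pos 2, char 'd'): match length 1
  offset=6 (pos 1, char 'c'): match length 0
  offset=7 (pos 0, char 'd'): match length 2
Longest match has length 2, found at offsets 4, 7; take the smallest, offset 4.
next_char = character at position 7 + 2 = 9 -> 'a'

Best match: offset=4, length=2 (matching 'dc' starting at position 3)
LZ77 triple: (4, 2, 'a')


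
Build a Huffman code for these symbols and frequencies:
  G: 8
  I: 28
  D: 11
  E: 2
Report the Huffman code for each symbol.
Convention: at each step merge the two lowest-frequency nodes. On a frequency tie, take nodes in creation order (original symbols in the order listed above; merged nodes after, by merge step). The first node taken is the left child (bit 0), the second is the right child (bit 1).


Huffman tree construction:
Step 1: Merge E(2) + G(8) = 10
Step 2: Merge (E+G)(10) + D(11) = 21
Step 3: Merge ((E+G)+D)(21) + I(28) = 49
Read each symbol's code off the tree from the root (left child = 0, right child = 1).

Codes:
  G: 001 (length 3)
  I: 1 (length 1)
  D: 01 (length 2)
  E: 000 (length 3)
Average code length: 80/49 = 1.6327 bits/symbol


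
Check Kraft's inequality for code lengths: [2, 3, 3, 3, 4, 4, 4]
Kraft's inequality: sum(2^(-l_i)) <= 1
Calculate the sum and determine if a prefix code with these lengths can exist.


Sum = 2^(-2) + 2^(-3) + 2^(-3) + 2^(-3) + 2^(-4) + 2^(-4) + 2^(-4)
    = 0.25 + 0.125 + 0.125 + 0.125 + 0.0625 + 0.0625 + 0.0625
    = 13/16 = 0.8125
Since 0.8125 <= 1, Kraft's inequality IS satisfied.
A prefix code with these lengths CAN exist.

Kraft sum = 0.8125. Satisfied.


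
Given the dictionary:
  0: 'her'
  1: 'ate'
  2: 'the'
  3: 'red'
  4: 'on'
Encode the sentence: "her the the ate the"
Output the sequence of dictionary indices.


Look up each word in the dictionary:
  'her' -> 0
  'the' -> 2
  'the' -> 2
  'ate' -> 1
  'the' -> 2

Encoded: [0, 2, 2, 1, 2]


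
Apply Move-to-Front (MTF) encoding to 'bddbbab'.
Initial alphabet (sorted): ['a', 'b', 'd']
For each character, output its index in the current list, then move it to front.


MTF encoding:
'b': index 1 in ['a', 'b', 'd'] -> ['b', 'a', 'd']
'd': index 2 in ['b', 'a', 'd'] -> ['d', 'b', 'a']
'd': index 0 in ['d', 'b', 'a'] -> ['d', 'b', 'a']
'b': index 1 in ['d', 'b', 'a'] -> ['b', 'd', 'a']
'b': index 0 in ['b', 'd', 'a'] -> ['b', 'd', 'a']
'a': index 2 in ['b', 'd', 'a'] -> ['a', 'b', 'd']
'b': index 1 in ['a', 'b', 'd'] -> ['b', 'a', 'd']


Output: [1, 2, 0, 1, 0, 2, 1]


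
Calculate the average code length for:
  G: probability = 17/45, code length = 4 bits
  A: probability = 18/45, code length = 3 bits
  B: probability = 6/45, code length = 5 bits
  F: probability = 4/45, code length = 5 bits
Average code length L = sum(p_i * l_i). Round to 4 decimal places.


Weighted contributions p_i * l_i:
  G: (17/45) * 4 = 68/45
  A: (18/45) * 3 = 54/45
  B: (6/45) * 5 = 30/45
  F: (4/45) * 5 = 20/45
Sum = (68 + 54 + 30 + 20)/45 = 172/45

L = 172/45 = 3.8222 bits/symbol


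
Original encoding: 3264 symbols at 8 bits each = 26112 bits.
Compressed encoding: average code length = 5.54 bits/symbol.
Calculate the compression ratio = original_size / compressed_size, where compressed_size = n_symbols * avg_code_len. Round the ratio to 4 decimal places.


original_size = n_symbols * orig_bits = 3264 * 8 = 26112 bits
compressed_size = n_symbols * avg_code_len = 3264 * 5.54 = 18082.56 bits
ratio = original_size / compressed_size = 26112 / 18082.56 = 1.444

Compression ratio = 1.444


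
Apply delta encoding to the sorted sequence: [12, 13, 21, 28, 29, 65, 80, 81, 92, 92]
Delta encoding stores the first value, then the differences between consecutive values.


First value: 12
Deltas:
  13 - 12 = 1
  21 - 13 = 8
  28 - 21 = 7
  29 - 28 = 1
  65 - 29 = 36
  80 - 65 = 15
  81 - 80 = 1
  92 - 81 = 11
  92 - 92 = 0


Delta encoded: [12, 1, 8, 7, 1, 36, 15, 1, 11, 0]


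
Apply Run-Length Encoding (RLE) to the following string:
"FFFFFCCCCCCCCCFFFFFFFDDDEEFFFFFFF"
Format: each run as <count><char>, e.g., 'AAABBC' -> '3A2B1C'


Scanning runs left to right:
  i=0: run of 'F' x 5 -> '5F'
  i=5: run of 'C' x 9 -> '9C'
  i=14: run of 'F' x 7 -> '7F'
  i=21: run of 'D' x 3 -> '3D'
  i=24: run of 'E' x 2 -> '2E'
  i=26: run of 'F' x 7 -> '7F'

RLE = 5F9C7F3D2E7F


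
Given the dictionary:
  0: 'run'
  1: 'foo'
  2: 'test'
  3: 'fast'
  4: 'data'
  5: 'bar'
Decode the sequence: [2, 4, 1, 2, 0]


Look up each index in the dictionary:
  2 -> 'test'
  4 -> 'data'
  1 -> 'foo'
  2 -> 'test'
  0 -> 'run'

Decoded: "test data foo test run"


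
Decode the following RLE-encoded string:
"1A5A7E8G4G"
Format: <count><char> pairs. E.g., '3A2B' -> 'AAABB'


Expanding each <count><char> pair:
  1A -> 'A'
  5A -> 'AAAAA'
  7E -> 'EEEEEEE'
  8G -> 'GGGGGGGG'
  4G -> 'GGGG'

Decoded = AAAAAAEEEEEEEGGGGGGGGGGGG


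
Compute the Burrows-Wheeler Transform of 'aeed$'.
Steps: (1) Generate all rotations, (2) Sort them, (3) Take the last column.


Rotations (sorted):
  0: $aeed -> last char: d
  1: aeed$ -> last char: $
  2: d$aee -> last char: e
  3: ed$ae -> last char: e
  4: eed$a -> last char: a


BWT = d$eea


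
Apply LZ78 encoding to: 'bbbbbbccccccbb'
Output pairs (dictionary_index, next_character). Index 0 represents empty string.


LZ78 encoding steps:
Dictionary: {0: ''}
Step 1: w='' (idx 0), next='b' -> output (0, 'b'), add 'b' as idx 1
Step 2: w='b' (idx 1), next='b' -> output (1, 'b'), add 'bb' as idx 2
Step 3: w='bb' (idx 2), next='b' -> output (2, 'b'), add 'bbb' as idx 3
Step 4: w='' (idx 0), next='c' -> output (0, 'c'), add 'c' as idx 4
Step 5: w='c' (idx 4), next='c' -> output (4, 'c'), add 'cc' as idx 5
Step 6: w='cc' (idx 5), next='c' -> output (5, 'c'), add 'ccc' as idx 6
Step 7: w='bb' (idx 2), end of input -> output (2, '')


Encoded: [(0, 'b'), (1, 'b'), (2, 'b'), (0, 'c'), (4, 'c'), (5, 'c'), (2, '')]


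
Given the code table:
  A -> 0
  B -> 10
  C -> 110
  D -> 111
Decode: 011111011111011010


Decoding:
0 -> A
111 -> D
110 -> C
111 -> D
110 -> C
110 -> C
10 -> B


Result: ADCDCCB


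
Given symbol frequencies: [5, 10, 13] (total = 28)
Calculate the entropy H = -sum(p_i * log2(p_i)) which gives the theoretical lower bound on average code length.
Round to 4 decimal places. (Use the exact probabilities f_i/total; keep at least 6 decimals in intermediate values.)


Per-symbol terms -p_i * log2(p_i) with p_i = f_i/28:
  p = 5/28 = 0.178571: log2(p) = -2.485427, -p*log2(p) = 0.443826
  p = 10/28 = 0.357143: log2(p) = -1.485427, -p*log2(p) = 0.530510
  p = 13/28 = 0.464286: log2(p) = -1.106915, -p*log2(p) = 0.513925
H = 0.443826 + 0.530510 + 0.513925 = 1.488261

H = 1.4883 bits/symbol


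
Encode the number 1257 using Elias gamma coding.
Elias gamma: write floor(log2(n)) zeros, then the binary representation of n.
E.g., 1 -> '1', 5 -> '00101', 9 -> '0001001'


num_bits = floor(log2(1257)) + 1 = 11
leading_zeros = num_bits - 1 = 10
binary(1257) = 10011101001

Elias gamma(1257) = '0000000000' + '10011101001' = 000000000010011101001 (21 bits)


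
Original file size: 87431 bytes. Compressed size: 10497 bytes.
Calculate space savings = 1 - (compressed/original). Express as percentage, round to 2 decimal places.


ratio = compressed/original = 10497/87431 = 0.12006
savings = 1 - ratio = 1 - 0.12006 = 0.87994
as a percentage: 0.87994 * 100 = 87.99%

Space savings = 1 - 10497/87431 = 87.99%


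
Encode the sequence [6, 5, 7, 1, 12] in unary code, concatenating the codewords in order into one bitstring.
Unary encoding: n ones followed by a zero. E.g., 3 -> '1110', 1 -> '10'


Encode each number as n ones followed by a terminating 0:
  6 -> 1111110 (7 bits)
  5 -> 111110 (6 bits)
  7 -> 11111110 (8 bits)
  1 -> 10 (2 bits)
  12 -> 1111111111110 (13 bits)
Total length = 7 + 6 + 8 + 2 + 13 = 36 bits.

Unary([6, 5, 7, 1, 12]) = 111111011111011111110101111111111110 (36 bits)


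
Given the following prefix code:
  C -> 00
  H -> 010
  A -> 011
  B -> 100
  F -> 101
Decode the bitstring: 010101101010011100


Decoding step by step:
Bits 010 -> H
Bits 101 -> F
Bits 101 -> F
Bits 010 -> H
Bits 011 -> A
Bits 100 -> B


Decoded message: HFFHAB


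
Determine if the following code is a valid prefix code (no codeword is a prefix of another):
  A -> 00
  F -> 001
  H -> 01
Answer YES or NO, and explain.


Checking each pair (does one codeword prefix another?):
  A='00' vs F='001': prefix -- VIOLATION

NO -- this is NOT a valid prefix code. A (00) is a prefix of F (001).


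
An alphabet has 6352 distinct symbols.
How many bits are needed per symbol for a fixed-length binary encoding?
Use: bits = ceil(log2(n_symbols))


log2(6352) = 12.633
Bracket: 2^12 = 4096 < 6352 <= 2^13 = 8192
So ceil(log2(6352)) = 13

bits = ceil(log2(6352)) = ceil(12.633) = 13 bits


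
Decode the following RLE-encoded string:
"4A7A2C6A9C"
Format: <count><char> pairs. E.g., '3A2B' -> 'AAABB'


Expanding each <count><char> pair:
  4A -> 'AAAA'
  7A -> 'AAAAAAA'
  2C -> 'CC'
  6A -> 'AAAAAA'
  9C -> 'CCCCCCCCC'

Decoded = AAAAAAAAAAACCAAAAAACCCCCCCCC


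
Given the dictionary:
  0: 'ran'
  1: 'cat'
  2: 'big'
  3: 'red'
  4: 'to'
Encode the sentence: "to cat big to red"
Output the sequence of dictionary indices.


Look up each word in the dictionary:
  'to' -> 4
  'cat' -> 1
  'big' -> 2
  'to' -> 4
  'red' -> 3

Encoded: [4, 1, 2, 4, 3]


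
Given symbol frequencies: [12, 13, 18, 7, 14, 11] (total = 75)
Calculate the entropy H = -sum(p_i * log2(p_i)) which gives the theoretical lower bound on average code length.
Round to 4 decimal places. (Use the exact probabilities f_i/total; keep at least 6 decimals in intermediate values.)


Per-symbol terms -p_i * log2(p_i) with p_i = f_i/75:
  p = 12/75 = 0.160000: log2(p) = -2.643856, -p*log2(p) = 0.423017
  p = 13/75 = 0.173333: log2(p) = -2.528379, -p*log2(p) = 0.438252
  p = 18/75 = 0.240000: log2(p) = -2.058894, -p*log2(p) = 0.494134
  p = 7/75 = 0.093333: log2(p) = -3.421464, -p*log2(p) = 0.319337
  p = 14/75 = 0.186667: log2(p) = -2.421464, -p*log2(p) = 0.452007
  p = 11/75 = 0.146667: log2(p) = -2.769387, -p*log2(p) = 0.406177
H = 0.423017 + 0.438252 + 0.494134 + 0.319337 + 0.452007 + 0.406177 = 2.532924

H = 2.5329 bits/symbol


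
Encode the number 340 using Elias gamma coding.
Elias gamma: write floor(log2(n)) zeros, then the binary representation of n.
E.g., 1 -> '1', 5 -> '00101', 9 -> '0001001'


num_bits = floor(log2(340)) + 1 = 9
leading_zeros = num_bits - 1 = 8
binary(340) = 101010100

Elias gamma(340) = '00000000' + '101010100' = 00000000101010100 (17 bits)


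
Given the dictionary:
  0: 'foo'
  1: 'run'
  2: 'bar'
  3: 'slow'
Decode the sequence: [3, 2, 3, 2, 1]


Look up each index in the dictionary:
  3 -> 'slow'
  2 -> 'bar'
  3 -> 'slow'
  2 -> 'bar'
  1 -> 'run'

Decoded: "slow bar slow bar run"


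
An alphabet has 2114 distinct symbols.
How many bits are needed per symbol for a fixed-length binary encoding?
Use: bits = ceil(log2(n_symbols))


log2(2114) = 11.0458
Bracket: 2^11 = 2048 < 2114 <= 2^12 = 4096
So ceil(log2(2114)) = 12

bits = ceil(log2(2114)) = ceil(11.0458) = 12 bits


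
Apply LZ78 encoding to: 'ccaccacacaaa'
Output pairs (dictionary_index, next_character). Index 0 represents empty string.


LZ78 encoding steps:
Dictionary: {0: ''}
Step 1: w='' (idx 0), next='c' -> output (0, 'c'), add 'c' as idx 1
Step 2: w='c' (idx 1), next='a' -> output (1, 'a'), add 'ca' as idx 2
Step 3: w='c' (idx 1), next='c' -> output (1, 'c'), add 'cc' as idx 3
Step 4: w='' (idx 0), next='a' -> output (0, 'a'), add 'a' as idx 4
Step 5: w='ca' (idx 2), next='c' -> output (2, 'c'), add 'cac' as idx 5
Step 6: w='a' (idx 4), next='a' -> output (4, 'a'), add 'aa' as idx 6
Step 7: w='a' (idx 4), end of input -> output (4, '')


Encoded: [(0, 'c'), (1, 'a'), (1, 'c'), (0, 'a'), (2, 'c'), (4, 'a'), (4, '')]


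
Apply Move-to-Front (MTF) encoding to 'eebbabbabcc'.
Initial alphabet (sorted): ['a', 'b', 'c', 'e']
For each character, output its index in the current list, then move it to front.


MTF encoding:
'e': index 3 in ['a', 'b', 'c', 'e'] -> ['e', 'a', 'b', 'c']
'e': index 0 in ['e', 'a', 'b', 'c'] -> ['e', 'a', 'b', 'c']
'b': index 2 in ['e', 'a', 'b', 'c'] -> ['b', 'e', 'a', 'c']
'b': index 0 in ['b', 'e', 'a', 'c'] -> ['b', 'e', 'a', 'c']
'a': index 2 in ['b', 'e', 'a', 'c'] -> ['a', 'b', 'e', 'c']
'b': index 1 in ['a', 'b', 'e', 'c'] -> ['b', 'a', 'e', 'c']
'b': index 0 in ['b', 'a', 'e', 'c'] -> ['b', 'a', 'e', 'c']
'a': index 1 in ['b', 'a', 'e', 'c'] -> ['a', 'b', 'e', 'c']
'b': index 1 in ['a', 'b', 'e', 'c'] -> ['b', 'a', 'e', 'c']
'c': index 3 in ['b', 'a', 'e', 'c'] -> ['c', 'b', 'a', 'e']
'c': index 0 in ['c', 'b', 'a', 'e'] -> ['c', 'b', 'a', 'e']


Output: [3, 0, 2, 0, 2, 1, 0, 1, 1, 3, 0]


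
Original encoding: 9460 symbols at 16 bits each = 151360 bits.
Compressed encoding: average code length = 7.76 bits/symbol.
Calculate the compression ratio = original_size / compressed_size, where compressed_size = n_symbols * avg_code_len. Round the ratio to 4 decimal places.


original_size = n_symbols * orig_bits = 9460 * 16 = 151360 bits
compressed_size = n_symbols * avg_code_len = 9460 * 7.76 = 73409.6 bits
ratio = original_size / compressed_size = 151360 / 73409.6 = 2.0619

Compression ratio = 2.0619


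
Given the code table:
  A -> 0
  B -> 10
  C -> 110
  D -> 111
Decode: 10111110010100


Decoding:
10 -> B
111 -> D
110 -> C
0 -> A
10 -> B
10 -> B
0 -> A


Result: BDCABBA


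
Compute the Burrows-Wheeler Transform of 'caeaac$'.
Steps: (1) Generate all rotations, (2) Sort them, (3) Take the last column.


Rotations (sorted):
  0: $caeaac -> last char: c
  1: aac$cae -> last char: e
  2: ac$caea -> last char: a
  3: aeaac$c -> last char: c
  4: c$caeaa -> last char: a
  5: caeaac$ -> last char: $
  6: eaac$ca -> last char: a


BWT = ceaca$a


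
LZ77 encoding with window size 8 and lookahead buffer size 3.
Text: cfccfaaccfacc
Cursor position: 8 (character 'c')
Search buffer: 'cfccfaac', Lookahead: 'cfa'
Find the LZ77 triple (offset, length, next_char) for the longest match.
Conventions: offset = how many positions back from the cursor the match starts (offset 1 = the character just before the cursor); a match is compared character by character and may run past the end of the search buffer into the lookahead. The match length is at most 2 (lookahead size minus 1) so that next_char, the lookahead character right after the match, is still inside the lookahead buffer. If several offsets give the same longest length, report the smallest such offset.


Try each offset into the search buffer:
  offset=1 (pos 7, char 'c'): match length 1
  offset=2 (pos 6, char 'a'): match length 0
  offset=3 (pos 5, char 'a'): match length 0
  offset=4 (pos 4, char 'f'): match length 0
  offset=5 (pos 3, char 'c'): match length 2
  offset=6 (pos 2, char 'c'): match length 1
  offset=7 (pos 1, char 'f'): match length 0
  offset=8 (pos 0, char 'c'): match length 2
Longest match has length 2, found at offsets 5, 8; take the smallest, offset 5.
next_char = character at position 8 + 2 = 10 -> 'a'

Best match: offset=5, length=2 (matching 'cf' starting at position 3)
LZ77 triple: (5, 2, 'a')


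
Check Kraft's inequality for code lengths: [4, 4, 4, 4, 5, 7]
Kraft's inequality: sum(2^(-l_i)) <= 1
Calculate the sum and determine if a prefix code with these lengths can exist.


Sum = 2^(-4) + 2^(-4) + 2^(-4) + 2^(-4) + 2^(-5) + 2^(-7)
    = 0.0625 + 0.0625 + 0.0625 + 0.0625 + 0.03125 + 0.0078125
    = 37/128 = 0.2890625
Since 0.2890625 <= 1, Kraft's inequality IS satisfied.
A prefix code with these lengths CAN exist.

Kraft sum = 0.2890625. Satisfied.


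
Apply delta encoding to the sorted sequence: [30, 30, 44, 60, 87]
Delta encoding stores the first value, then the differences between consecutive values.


First value: 30
Deltas:
  30 - 30 = 0
  44 - 30 = 14
  60 - 44 = 16
  87 - 60 = 27


Delta encoded: [30, 0, 14, 16, 27]


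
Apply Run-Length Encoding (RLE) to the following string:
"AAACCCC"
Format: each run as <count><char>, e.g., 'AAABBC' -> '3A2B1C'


Scanning runs left to right:
  i=0: run of 'A' x 3 -> '3A'
  i=3: run of 'C' x 4 -> '4C'

RLE = 3A4C


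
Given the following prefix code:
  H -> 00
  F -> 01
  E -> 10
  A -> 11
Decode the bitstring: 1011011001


Decoding step by step:
Bits 10 -> E
Bits 11 -> A
Bits 01 -> F
Bits 10 -> E
Bits 01 -> F


Decoded message: EAFEF


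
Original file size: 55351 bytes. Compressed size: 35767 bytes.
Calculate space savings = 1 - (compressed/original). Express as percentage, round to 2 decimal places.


ratio = compressed/original = 35767/55351 = 0.646185
savings = 1 - ratio = 1 - 0.646185 = 0.353815
as a percentage: 0.353815 * 100 = 35.38%

Space savings = 1 - 35767/55351 = 35.38%


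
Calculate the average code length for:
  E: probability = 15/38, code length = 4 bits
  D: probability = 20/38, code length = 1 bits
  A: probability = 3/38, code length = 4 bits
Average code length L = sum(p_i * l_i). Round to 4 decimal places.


Weighted contributions p_i * l_i:
  E: (15/38) * 4 = 60/38
  D: (20/38) * 1 = 20/38
  A: (3/38) * 4 = 12/38
Sum = (60 + 20 + 12)/38 = 92/38

L = 92/38 = 2.4211 bits/symbol


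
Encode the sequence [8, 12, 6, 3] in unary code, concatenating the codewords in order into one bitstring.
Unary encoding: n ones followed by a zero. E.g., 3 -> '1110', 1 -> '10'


Encode each number as n ones followed by a terminating 0:
  8 -> 111111110 (9 bits)
  12 -> 1111111111110 (13 bits)
  6 -> 1111110 (7 bits)
  3 -> 1110 (4 bits)
Total length = 9 + 13 + 7 + 4 = 33 bits.

Unary([8, 12, 6, 3]) = 111111110111111111111011111101110 (33 bits)


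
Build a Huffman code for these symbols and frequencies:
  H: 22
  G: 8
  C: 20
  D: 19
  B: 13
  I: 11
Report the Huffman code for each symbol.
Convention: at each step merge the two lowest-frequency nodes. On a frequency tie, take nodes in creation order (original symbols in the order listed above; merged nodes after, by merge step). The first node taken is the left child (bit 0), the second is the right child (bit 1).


Huffman tree construction:
Step 1: Merge G(8) + I(11) = 19
Step 2: Merge B(13) + D(19) = 32
Step 3: Merge (G+I)(19) + C(20) = 39
Step 4: Merge H(22) + (B+D)(32) = 54
Step 5: Merge ((G+I)+C)(39) + (H+(B+D))(54) = 93
Read each symbol's code off the tree from the root (left child = 0, right child = 1).

Codes:
  H: 10 (length 2)
  G: 000 (length 3)
  C: 01 (length 2)
  D: 111 (length 3)
  B: 110 (length 3)
  I: 001 (length 3)
Average code length: 237/93 = 2.5484 bits/symbol


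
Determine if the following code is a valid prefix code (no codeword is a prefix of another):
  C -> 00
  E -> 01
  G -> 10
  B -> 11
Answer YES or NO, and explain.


Checking each pair (does one codeword prefix another?):
  C='00' vs E='01': no prefix
  C='00' vs G='10': no prefix
  C='00' vs B='11': no prefix
  E='01' vs C='00': no prefix
  E='01' vs G='10': no prefix
  E='01' vs B='11': no prefix
  G='10' vs C='00': no prefix
  G='10' vs E='01': no prefix
  G='10' vs B='11': no prefix
  B='11' vs C='00': no prefix
  B='11' vs E='01': no prefix
  B='11' vs G='10': no prefix
No violation found over all pairs.

YES -- this is a valid prefix code. No codeword is a prefix of any other codeword.


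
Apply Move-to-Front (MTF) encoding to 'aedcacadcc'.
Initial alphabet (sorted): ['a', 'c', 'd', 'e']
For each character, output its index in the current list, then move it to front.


MTF encoding:
'a': index 0 in ['a', 'c', 'd', 'e'] -> ['a', 'c', 'd', 'e']
'e': index 3 in ['a', 'c', 'd', 'e'] -> ['e', 'a', 'c', 'd']
'd': index 3 in ['e', 'a', 'c', 'd'] -> ['d', 'e', 'a', 'c']
'c': index 3 in ['d', 'e', 'a', 'c'] -> ['c', 'd', 'e', 'a']
'a': index 3 in ['c', 'd', 'e', 'a'] -> ['a', 'c', 'd', 'e']
'c': index 1 in ['a', 'c', 'd', 'e'] -> ['c', 'a', 'd', 'e']
'a': index 1 in ['c', 'a', 'd', 'e'] -> ['a', 'c', 'd', 'e']
'd': index 2 in ['a', 'c', 'd', 'e'] -> ['d', 'a', 'c', 'e']
'c': index 2 in ['d', 'a', 'c', 'e'] -> ['c', 'd', 'a', 'e']
'c': index 0 in ['c', 'd', 'a', 'e'] -> ['c', 'd', 'a', 'e']


Output: [0, 3, 3, 3, 3, 1, 1, 2, 2, 0]


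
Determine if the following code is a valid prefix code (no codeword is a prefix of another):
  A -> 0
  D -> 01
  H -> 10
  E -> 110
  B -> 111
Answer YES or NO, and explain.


Checking each pair (does one codeword prefix another?):
  A='0' vs D='01': prefix -- VIOLATION

NO -- this is NOT a valid prefix code. A (0) is a prefix of D (01).


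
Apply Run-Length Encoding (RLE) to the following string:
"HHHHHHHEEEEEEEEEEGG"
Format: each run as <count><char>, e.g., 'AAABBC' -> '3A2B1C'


Scanning runs left to right:
  i=0: run of 'H' x 7 -> '7H'
  i=7: run of 'E' x 10 -> '10E'
  i=17: run of 'G' x 2 -> '2G'

RLE = 7H10E2G


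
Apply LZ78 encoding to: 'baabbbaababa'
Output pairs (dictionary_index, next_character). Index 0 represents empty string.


LZ78 encoding steps:
Dictionary: {0: ''}
Step 1: w='' (idx 0), next='b' -> output (0, 'b'), add 'b' as idx 1
Step 2: w='' (idx 0), next='a' -> output (0, 'a'), add 'a' as idx 2
Step 3: w='a' (idx 2), next='b' -> output (2, 'b'), add 'ab' as idx 3
Step 4: w='b' (idx 1), next='b' -> output (1, 'b'), add 'bb' as idx 4
Step 5: w='a' (idx 2), next='a' -> output (2, 'a'), add 'aa' as idx 5
Step 6: w='b' (idx 1), next='a' -> output (1, 'a'), add 'ba' as idx 6
Step 7: w='ba' (idx 6), end of input -> output (6, '')


Encoded: [(0, 'b'), (0, 'a'), (2, 'b'), (1, 'b'), (2, 'a'), (1, 'a'), (6, '')]


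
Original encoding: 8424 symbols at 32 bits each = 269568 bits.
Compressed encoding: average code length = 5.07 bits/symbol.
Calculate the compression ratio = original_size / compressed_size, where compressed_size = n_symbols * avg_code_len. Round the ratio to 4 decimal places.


original_size = n_symbols * orig_bits = 8424 * 32 = 269568 bits
compressed_size = n_symbols * avg_code_len = 8424 * 5.07 = 42709.68 bits
ratio = original_size / compressed_size = 269568 / 42709.68 = 6.3116

Compression ratio = 6.3116


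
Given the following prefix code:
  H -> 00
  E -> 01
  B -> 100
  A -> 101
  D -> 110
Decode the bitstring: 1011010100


Decoding step by step:
Bits 101 -> A
Bits 101 -> A
Bits 01 -> E
Bits 00 -> H


Decoded message: AAEH


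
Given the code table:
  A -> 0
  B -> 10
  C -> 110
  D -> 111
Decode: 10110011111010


Decoding:
10 -> B
110 -> C
0 -> A
111 -> D
110 -> C
10 -> B


Result: BCADCB


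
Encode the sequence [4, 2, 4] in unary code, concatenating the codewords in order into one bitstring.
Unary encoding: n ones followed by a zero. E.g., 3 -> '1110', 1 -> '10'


Encode each number as n ones followed by a terminating 0:
  4 -> 11110 (5 bits)
  2 -> 110 (3 bits)
  4 -> 11110 (5 bits)
Total length = 5 + 3 + 5 = 13 bits.

Unary([4, 2, 4]) = 1111011011110 (13 bits)


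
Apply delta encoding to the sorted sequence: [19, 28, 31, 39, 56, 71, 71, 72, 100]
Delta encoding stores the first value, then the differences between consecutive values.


First value: 19
Deltas:
  28 - 19 = 9
  31 - 28 = 3
  39 - 31 = 8
  56 - 39 = 17
  71 - 56 = 15
  71 - 71 = 0
  72 - 71 = 1
  100 - 72 = 28


Delta encoded: [19, 9, 3, 8, 17, 15, 0, 1, 28]


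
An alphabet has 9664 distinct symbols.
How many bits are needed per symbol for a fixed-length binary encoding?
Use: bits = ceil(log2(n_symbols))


log2(9664) = 13.2384
Bracket: 2^13 = 8192 < 9664 <= 2^14 = 16384
So ceil(log2(9664)) = 14

bits = ceil(log2(9664)) = ceil(13.2384) = 14 bits


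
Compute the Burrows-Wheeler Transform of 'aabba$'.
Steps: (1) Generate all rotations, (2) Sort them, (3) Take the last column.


Rotations (sorted):
  0: $aabba -> last char: a
  1: a$aabb -> last char: b
  2: aabba$ -> last char: $
  3: abba$a -> last char: a
  4: ba$aab -> last char: b
  5: bba$aa -> last char: a


BWT = ab$aba


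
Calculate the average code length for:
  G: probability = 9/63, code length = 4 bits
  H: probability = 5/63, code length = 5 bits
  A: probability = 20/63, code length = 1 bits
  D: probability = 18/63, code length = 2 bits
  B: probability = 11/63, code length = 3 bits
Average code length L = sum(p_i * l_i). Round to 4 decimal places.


Weighted contributions p_i * l_i:
  G: (9/63) * 4 = 36/63
  H: (5/63) * 5 = 25/63
  A: (20/63) * 1 = 20/63
  D: (18/63) * 2 = 36/63
  B: (11/63) * 3 = 33/63
Sum = (36 + 25 + 20 + 36 + 33)/63 = 150/63

L = 150/63 = 2.3810 bits/symbol


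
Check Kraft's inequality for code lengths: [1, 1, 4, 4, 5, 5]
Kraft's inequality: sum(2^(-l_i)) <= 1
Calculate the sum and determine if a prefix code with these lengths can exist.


Sum = 2^(-1) + 2^(-1) + 2^(-4) + 2^(-4) + 2^(-5) + 2^(-5)
    = 0.5 + 0.5 + 0.0625 + 0.0625 + 0.03125 + 0.03125
    = 38/32 = 1.1875
Since 1.1875 > 1, Kraft's inequality is NOT satisfied.
A prefix code with these lengths CANNOT exist.

Kraft sum = 1.1875. Not satisfied.


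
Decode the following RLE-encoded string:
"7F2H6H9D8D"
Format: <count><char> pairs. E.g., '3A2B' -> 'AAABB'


Expanding each <count><char> pair:
  7F -> 'FFFFFFF'
  2H -> 'HH'
  6H -> 'HHHHHH'
  9D -> 'DDDDDDDDD'
  8D -> 'DDDDDDDD'

Decoded = FFFFFFFHHHHHHHHDDDDDDDDDDDDDDDDD


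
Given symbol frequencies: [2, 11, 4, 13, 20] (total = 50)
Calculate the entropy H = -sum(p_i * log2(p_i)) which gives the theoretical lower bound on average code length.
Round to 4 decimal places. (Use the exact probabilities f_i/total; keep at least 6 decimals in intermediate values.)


Per-symbol terms -p_i * log2(p_i) with p_i = f_i/50:
  p = 2/50 = 0.040000: log2(p) = -4.643856, -p*log2(p) = 0.185754
  p = 11/50 = 0.220000: log2(p) = -2.184425, -p*log2(p) = 0.480573
  p = 4/50 = 0.080000: log2(p) = -3.643856, -p*log2(p) = 0.291508
  p = 13/50 = 0.260000: log2(p) = -1.943416, -p*log2(p) = 0.505288
  p = 20/50 = 0.400000: log2(p) = -1.321928, -p*log2(p) = 0.528771
H = 0.185754 + 0.480573 + 0.291508 + 0.505288 + 0.528771 = 1.991894

H = 1.9919 bits/symbol


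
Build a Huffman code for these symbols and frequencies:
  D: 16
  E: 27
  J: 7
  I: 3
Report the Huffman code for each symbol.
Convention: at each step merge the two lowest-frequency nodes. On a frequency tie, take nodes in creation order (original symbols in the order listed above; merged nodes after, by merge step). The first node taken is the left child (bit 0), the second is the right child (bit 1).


Huffman tree construction:
Step 1: Merge I(3) + J(7) = 10
Step 2: Merge (I+J)(10) + D(16) = 26
Step 3: Merge ((I+J)+D)(26) + E(27) = 53
Read each symbol's code off the tree from the root (left child = 0, right child = 1).

Codes:
  D: 01 (length 2)
  E: 1 (length 1)
  J: 001 (length 3)
  I: 000 (length 3)
Average code length: 89/53 = 1.6792 bits/symbol


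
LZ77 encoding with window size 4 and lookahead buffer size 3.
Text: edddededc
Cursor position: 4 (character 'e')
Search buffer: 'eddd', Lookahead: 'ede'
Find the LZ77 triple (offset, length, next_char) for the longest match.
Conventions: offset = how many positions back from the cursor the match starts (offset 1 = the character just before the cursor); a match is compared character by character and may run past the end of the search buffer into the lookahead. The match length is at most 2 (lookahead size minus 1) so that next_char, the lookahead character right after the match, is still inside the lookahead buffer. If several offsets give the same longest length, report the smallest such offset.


Try each offset into the search buffer:
  offset=1 (pos 3, char 'd'): match length 0
  offset=2 (pos 2, char 'd'): match length 0
  offset=3 (pos 1, char 'd'): match length 0
  offset=4 (pos 0, char 'e'): match length 2
Longest match has length 2 at offset 4.
next_char = character at position 4 + 2 = 6 -> 'e'

Best match: offset=4, length=2 (matching 'ed' starting at position 0)
LZ77 triple: (4, 2, 'e')
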